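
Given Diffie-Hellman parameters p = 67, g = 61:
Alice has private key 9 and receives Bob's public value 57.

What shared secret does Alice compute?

Step 1: s = B^a mod p = 57^9 mod 67.
  57^1 mod 67 = 57
  57^2 mod 67 = (57 * 57) mod 67 = 33
  57^3 mod 67 = (33 * 57) mod 67 = 5
  57^4 mod 67 = (5 * 57) mod 67 = 17
  57^5 mod 67 = (17 * 57) mod 67 = 31
  57^6 mod 67 = (31 * 57) mod 67 = 25
  57^7 mod 67 = (25 * 57) mod 67 = 18
  57^8 mod 67 = (18 * 57) mod 67 = 21
  57^9 mod 67 = (21 * 57) mod 67 = 58
Result: shared secret = 58.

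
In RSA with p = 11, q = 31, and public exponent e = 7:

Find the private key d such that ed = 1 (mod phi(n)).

Step 1: n = 11 * 31 = 341.
Step 2: phi(n) = 10 * 30 = 300.
Step 3: Find d such that 7 * d = 1 (mod 300).
Step 4: d = 7^(-1) mod 300 = 43.
Verification: 7 * 43 = 301 = 1 * 300 + 1.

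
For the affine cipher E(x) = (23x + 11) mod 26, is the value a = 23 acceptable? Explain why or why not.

Step 1: Compute gcd(23, 26).
Step 2: gcd(23, 26) = 1.
Since gcd = 1, 23 is coprime with 26, so it is a valid key.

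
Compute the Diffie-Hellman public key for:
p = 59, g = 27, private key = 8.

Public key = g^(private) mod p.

Step 1: A = g^a mod p = 27^8 mod 59.
  27^1 mod 59 = 27
  27^2 mod 59 = (27 * 27) mod 59 = 21
  27^3 mod 59 = (21 * 27) mod 59 = 36
  27^4 mod 59 = (36 * 27) mod 59 = 28
  27^5 mod 59 = (28 * 27) mod 59 = 48
  27^6 mod 59 = (48 * 27) mod 59 = 57
  27^7 mod 59 = (57 * 27) mod 59 = 5
  27^8 mod 59 = (5 * 27) mod 59 = 17
Result: A = 17.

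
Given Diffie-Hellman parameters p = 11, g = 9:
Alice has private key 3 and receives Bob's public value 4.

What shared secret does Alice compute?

Step 1: s = B^a mod p = 4^3 mod 11.
  4^1 mod 11 = 4
  4^2 mod 11 = (4 * 4) mod 11 = 5
  4^3 mod 11 = (5 * 4) mod 11 = 9
Result: shared secret = 9.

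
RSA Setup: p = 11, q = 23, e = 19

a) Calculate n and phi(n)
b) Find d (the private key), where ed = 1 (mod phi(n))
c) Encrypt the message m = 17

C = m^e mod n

Step 1: n = 11 * 23 = 253.
Step 2: phi(n) = (11-1)(23-1) = 10 * 22 = 220.
Step 3: Find d = 19^(-1) mod 220 = 139.
  Verify: 19 * 139 = 2641 = 1 (mod 220).
Step 4: C = 17^19 mod 253 = 189.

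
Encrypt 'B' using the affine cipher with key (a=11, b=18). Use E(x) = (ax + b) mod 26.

Step 1: Convert 'B' to number: x = 1.
Step 2: E(1) = (11 * 1 + 18) mod 26 = 29 mod 26 = 3.
Step 3: Convert 3 back to letter: D.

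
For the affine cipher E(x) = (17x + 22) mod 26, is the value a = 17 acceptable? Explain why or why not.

Step 1: Compute gcd(17, 26).
Step 2: gcd(17, 26) = 1.
Since gcd = 1, 17 is coprime with 26, so it is a valid key.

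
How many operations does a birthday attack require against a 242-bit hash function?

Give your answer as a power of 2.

Step 1: The birthday paradox gives collision probability ~50% after sqrt(2^n) = 2^(n/2) hashes.
Step 2: For 242-bit output: 2^(242/2) = 2^121.
Step 3: Approximately 2^121 hash computations needed.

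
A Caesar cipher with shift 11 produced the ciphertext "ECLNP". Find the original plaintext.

Step 1: Reverse the shift by subtracting 11 from each letter position.
  E (position 4) -> position (4-11) mod 26 = 19 -> T
  C (position 2) -> position (2-11) mod 26 = 17 -> R
  L (position 11) -> position (11-11) mod 26 = 0 -> A
  N (position 13) -> position (13-11) mod 26 = 2 -> C
  P (position 15) -> position (15-11) mod 26 = 4 -> E
Decrypted message: TRACE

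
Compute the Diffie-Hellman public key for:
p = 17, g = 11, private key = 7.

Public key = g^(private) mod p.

Step 1: A = g^a mod p = 11^7 mod 17.
  11^1 mod 17 = 11
  11^2 mod 17 = (11 * 11) mod 17 = 2
  11^3 mod 17 = (2 * 11) mod 17 = 5
  11^4 mod 17 = (5 * 11) mod 17 = 4
  11^5 mod 17 = (4 * 11) mod 17 = 10
  11^6 mod 17 = (10 * 11) mod 17 = 8
  11^7 mod 17 = (8 * 11) mod 17 = 3
Result: A = 3.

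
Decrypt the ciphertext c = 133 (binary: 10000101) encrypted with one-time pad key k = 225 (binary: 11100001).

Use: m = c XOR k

Step 1: XOR ciphertext with key:
  Ciphertext: 10000101
  Key:        11100001
  XOR:        01100100
Step 2: Plaintext = 01100100 = 100 in decimal.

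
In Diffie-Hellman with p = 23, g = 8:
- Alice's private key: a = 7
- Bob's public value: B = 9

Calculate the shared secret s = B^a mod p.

Step 1: s = B^a mod p = 9^7 mod 23.
  9^1 mod 23 = 9
  9^2 mod 23 = (9 * 9) mod 23 = 12
  9^3 mod 23 = (12 * 9) mod 23 = 16
  9^4 mod 23 = (16 * 9) mod 23 = 6
  9^5 mod 23 = (6 * 9) mod 23 = 8
  9^6 mod 23 = (8 * 9) mod 23 = 3
  9^7 mod 23 = (3 * 9) mod 23 = 4
Result: shared secret = 4.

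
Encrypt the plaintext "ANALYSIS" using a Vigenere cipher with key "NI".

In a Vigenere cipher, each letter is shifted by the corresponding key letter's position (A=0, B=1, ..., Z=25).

Step 1: Repeat key to match plaintext length:
  Plaintext: ANALYSIS
  Key:       NINININI
Step 2: Encrypt each letter:
  A(0) + N(13) = (0+13) mod 26 = 13 = N
  N(13) + I(8) = (13+8) mod 26 = 21 = V
  A(0) + N(13) = (0+13) mod 26 = 13 = N
  L(11) + I(8) = (11+8) mod 26 = 19 = T
  Y(24) + N(13) = (24+13) mod 26 = 11 = L
  S(18) + I(8) = (18+8) mod 26 = 0 = A
  I(8) + N(13) = (8+13) mod 26 = 21 = V
  S(18) + I(8) = (18+8) mod 26 = 0 = A
Ciphertext: NVNTLAVA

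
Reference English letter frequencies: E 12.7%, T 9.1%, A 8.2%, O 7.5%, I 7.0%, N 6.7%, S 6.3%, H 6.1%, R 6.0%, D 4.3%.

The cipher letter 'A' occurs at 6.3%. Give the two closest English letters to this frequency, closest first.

Step 1: Observed frequency of 'A' is 6.3%.
Step 2: Compute distances to each reference frequency and sort:
  S (6.3%): difference = 0.0% <-- BEST
  H (6.1%): difference = 0.2% <-- RUNNER-UP
  R (6.0%): difference = 0.3%
  N (6.7%): difference = 0.4%
  I (7.0%): difference = 0.7%
Step 3: Most likely is 'S' (6.3%, diff 0.0%); second most likely is 'H' (6.1%, diff 0.2%).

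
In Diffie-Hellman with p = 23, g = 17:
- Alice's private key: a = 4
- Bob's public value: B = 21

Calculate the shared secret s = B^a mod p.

Step 1: s = B^a mod p = 21^4 mod 23.
  21^1 mod 23 = 21
  21^2 mod 23 = (21 * 21) mod 23 = 4
  21^3 mod 23 = (4 * 21) mod 23 = 15
  21^4 mod 23 = (15 * 21) mod 23 = 16
Result: shared secret = 16.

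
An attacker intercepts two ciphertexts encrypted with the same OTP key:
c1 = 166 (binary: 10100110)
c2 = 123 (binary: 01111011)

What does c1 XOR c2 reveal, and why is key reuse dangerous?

Step 1: c1 XOR c2 = (m1 XOR k) XOR (m2 XOR k).
Step 2: By XOR associativity/commutativity: = m1 XOR m2 XOR k XOR k = m1 XOR m2.
Step 3: 10100110 XOR 01111011 = 11011101 = 221.
Step 4: The key cancels out! An attacker learns m1 XOR m2 = 221, revealing the relationship between plaintexts.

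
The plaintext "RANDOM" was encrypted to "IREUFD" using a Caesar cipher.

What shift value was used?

Step 1: Compare first letters: R (position 17) -> I (position 8).
Step 2: Shift = (8 - 17) mod 26 = 17.
The shift value is 17.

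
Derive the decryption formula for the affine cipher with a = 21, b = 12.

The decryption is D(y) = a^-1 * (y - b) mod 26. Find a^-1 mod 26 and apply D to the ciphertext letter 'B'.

Step 1: Find a^-1, the modular inverse of 21 mod 26.
Step 2: We need 21 * a^-1 = 1 (mod 26).
Step 3: 21 * 5 = 105 = 4 * 26 + 1, so a^-1 = 5.
Step 4: D(y) = 5(y - 12) mod 26.
Step 5: Apply to 'B' (y = 1): D(1) = 5 * (1 - 12) mod 26 = 5 * -11 mod 26 = 23 -> 'X'.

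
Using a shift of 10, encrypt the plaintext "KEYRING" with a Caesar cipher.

Step 1: For each letter, shift forward by 10 positions (mod 26).
  K (position 10) -> position (10+10) mod 26 = 20 -> U
  E (position 4) -> position (4+10) mod 26 = 14 -> O
  Y (position 24) -> position (24+10) mod 26 = 8 -> I
  R (position 17) -> position (17+10) mod 26 = 1 -> B
  I (position 8) -> position (8+10) mod 26 = 18 -> S
  N (position 13) -> position (13+10) mod 26 = 23 -> X
  G (position 6) -> position (6+10) mod 26 = 16 -> Q
Result: UOIBSXQ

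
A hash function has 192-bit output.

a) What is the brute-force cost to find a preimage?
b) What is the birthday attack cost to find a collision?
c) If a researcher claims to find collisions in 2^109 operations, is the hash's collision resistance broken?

Step 1: Preimage resistance requires brute-force of 2^192 operations.
Step 2: Collision resistance (birthday bound) = 2^(192/2) = 2^96.
Step 3: The claimed attack costs 2^109 operations.
Step 4: Since 2^109 >= 2^96, the claimed attack is no faster than the generic birthday attack, so this does not break collision resistance.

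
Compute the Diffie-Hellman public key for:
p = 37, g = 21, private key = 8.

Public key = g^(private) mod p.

Step 1: A = g^a mod p = 21^8 mod 37.
  21^1 mod 37 = 21
  21^2 mod 37 = (21 * 21) mod 37 = 34
  21^3 mod 37 = (34 * 21) mod 37 = 11
  21^4 mod 37 = (11 * 21) mod 37 = 9
  21^5 mod 37 = (9 * 21) mod 37 = 4
  21^6 mod 37 = (4 * 21) mod 37 = 10
  21^7 mod 37 = (10 * 21) mod 37 = 25
  21^8 mod 37 = (25 * 21) mod 37 = 7
Result: A = 7.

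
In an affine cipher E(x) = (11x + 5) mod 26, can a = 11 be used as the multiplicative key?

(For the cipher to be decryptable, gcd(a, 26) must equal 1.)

Step 1: Compute gcd(11, 26).
Step 2: gcd(11, 26) = 1.
Since gcd = 1, 11 is coprime with 26, so it is a valid key.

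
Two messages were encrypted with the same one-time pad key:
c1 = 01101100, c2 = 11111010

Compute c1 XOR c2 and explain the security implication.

Step 1: c1 XOR c2 = (m1 XOR k) XOR (m2 XOR k).
Step 2: By XOR associativity/commutativity: = m1 XOR m2 XOR k XOR k = m1 XOR m2.
Step 3: 01101100 XOR 11111010 = 10010110 = 150.
Step 4: The key cancels out! An attacker learns m1 XOR m2 = 150, revealing the relationship between plaintexts.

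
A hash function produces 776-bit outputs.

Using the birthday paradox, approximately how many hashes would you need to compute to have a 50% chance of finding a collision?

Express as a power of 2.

Step 1: The birthday paradox gives collision probability ~50% after sqrt(2^n) = 2^(n/2) hashes.
Step 2: For 776-bit output: 2^(776/2) = 2^388.
Step 3: Approximately 2^388 hash computations needed.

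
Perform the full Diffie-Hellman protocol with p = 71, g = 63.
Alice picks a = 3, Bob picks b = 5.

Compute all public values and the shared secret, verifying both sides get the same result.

Step 1: A = g^a mod p = 63^3 mod 71 = 56.
Step 2: B = g^b mod p = 63^5 mod 71 = 34.
Step 3: Alice computes s = B^a mod p = 34^3 mod 71 = 41.
Step 4: Bob computes s = A^b mod p = 56^5 mod 71 = 41.
Both sides agree: shared secret = 41.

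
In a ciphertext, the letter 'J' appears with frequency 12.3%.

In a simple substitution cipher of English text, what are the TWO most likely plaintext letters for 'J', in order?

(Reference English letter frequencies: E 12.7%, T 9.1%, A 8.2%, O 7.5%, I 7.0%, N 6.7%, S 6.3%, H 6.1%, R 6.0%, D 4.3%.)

Step 1: Observed frequency of 'J' is 12.3%.
Step 2: Compute distances to each reference frequency and sort:
  E (12.7%): difference = 0.4% <-- BEST
  T (9.1%): difference = 3.2% <-- RUNNER-UP
  A (8.2%): difference = 4.1%
  O (7.5%): difference = 4.8%
  I (7.0%): difference = 5.3%
Step 3: Most likely is 'E' (12.7%, diff 0.4%); second most likely is 'T' (9.1%, diff 3.2%).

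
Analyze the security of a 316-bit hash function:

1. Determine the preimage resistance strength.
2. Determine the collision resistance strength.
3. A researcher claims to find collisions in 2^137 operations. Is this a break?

Step 1: Preimage resistance requires brute-force of 2^316 operations.
Step 2: Collision resistance (birthday bound) = 2^(316/2) = 2^158.
Step 3: The claimed attack costs 2^137 operations.
Step 4: Since 2^137 < 2^158, the claimed attack beats the generic birthday bound, so collision resistance is broken.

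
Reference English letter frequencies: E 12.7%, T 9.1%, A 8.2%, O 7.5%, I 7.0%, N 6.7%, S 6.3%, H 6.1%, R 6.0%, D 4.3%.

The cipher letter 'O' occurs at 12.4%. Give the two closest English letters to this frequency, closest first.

Step 1: Observed frequency of 'O' is 12.4%.
Step 2: Compute distances to each reference frequency and sort:
  E (12.7%): difference = 0.3% <-- BEST
  T (9.1%): difference = 3.3% <-- RUNNER-UP
  A (8.2%): difference = 4.2%
  O (7.5%): difference = 4.9%
  I (7.0%): difference = 5.4%
Step 3: Most likely is 'E' (12.7%, diff 0.3%); second most likely is 'T' (9.1%, diff 3.3%).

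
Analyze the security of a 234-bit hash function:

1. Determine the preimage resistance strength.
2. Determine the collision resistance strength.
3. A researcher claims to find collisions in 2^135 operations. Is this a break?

Step 1: Preimage resistance requires brute-force of 2^234 operations.
Step 2: Collision resistance (birthday bound) = 2^(234/2) = 2^117.
Step 3: The claimed attack costs 2^135 operations.
Step 4: Since 2^135 >= 2^117, the claimed attack is no faster than the generic birthday attack, so this does not break collision resistance.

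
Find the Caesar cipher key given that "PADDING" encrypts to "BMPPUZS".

Step 1: Compare first letters: P (position 15) -> B (position 1).
Step 2: Shift = (1 - 15) mod 26 = 12.
The shift value is 12.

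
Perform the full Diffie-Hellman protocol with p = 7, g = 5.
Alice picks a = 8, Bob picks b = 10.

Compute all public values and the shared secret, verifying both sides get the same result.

Step 1: A = g^a mod p = 5^8 mod 7 = 4.
Step 2: B = g^b mod p = 5^10 mod 7 = 2.
Step 3: Alice computes s = B^a mod p = 2^8 mod 7 = 4.
Step 4: Bob computes s = A^b mod p = 4^10 mod 7 = 4.
Both sides agree: shared secret = 4.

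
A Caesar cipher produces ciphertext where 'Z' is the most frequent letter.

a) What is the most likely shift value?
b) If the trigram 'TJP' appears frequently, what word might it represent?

Step 1: In English, 'E' is the most frequent letter (12.7%).
Step 2: The most frequent ciphertext letter is 'Z' (position 25).
Step 3: Shift = (25 - 4) mod 26 = 21.
Step 4: Decrypt 'TJP' by shifting back 21:
  T -> Y
  J -> O
  P -> U
Step 5: 'TJP' decrypts to 'YOU'.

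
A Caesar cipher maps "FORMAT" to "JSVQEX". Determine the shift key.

Step 1: Compare first letters: F (position 5) -> J (position 9).
Step 2: Shift = (9 - 5) mod 26 = 4.
The shift value is 4.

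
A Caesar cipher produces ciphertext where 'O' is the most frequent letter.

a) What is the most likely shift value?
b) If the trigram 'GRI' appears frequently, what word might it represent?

Step 1: In English, 'E' is the most frequent letter (12.7%).
Step 2: The most frequent ciphertext letter is 'O' (position 14).
Step 3: Shift = (14 - 4) mod 26 = 10.
Step 4: Decrypt 'GRI' by shifting back 10:
  G -> W
  R -> H
  I -> Y
Step 5: 'GRI' decrypts to 'WHY'.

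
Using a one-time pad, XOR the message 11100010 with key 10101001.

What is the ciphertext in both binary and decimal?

Step 1: Write out the XOR operation bit by bit:
  Message: 11100010
  Key:     10101001
  XOR:     01001011
Step 2: Convert to decimal: 01001011 = 75.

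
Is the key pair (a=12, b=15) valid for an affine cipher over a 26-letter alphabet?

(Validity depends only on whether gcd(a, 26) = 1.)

Step 1: Compute gcd(12, 26).
Step 2: gcd(12, 26) = 2.
Since gcd = 2 != 1, 12 shares a common factor with 26, so it cannot be used.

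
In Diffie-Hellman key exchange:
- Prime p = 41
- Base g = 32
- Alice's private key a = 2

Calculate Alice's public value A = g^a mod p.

Step 1: A = g^a mod p = 32^2 mod 41.
  32^1 mod 41 = 32
  32^2 mod 41 = (32 * 32) mod 41 = 40
Result: A = 40.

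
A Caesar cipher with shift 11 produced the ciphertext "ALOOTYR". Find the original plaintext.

Step 1: Reverse the shift by subtracting 11 from each letter position.
  A (position 0) -> position (0-11) mod 26 = 15 -> P
  L (position 11) -> position (11-11) mod 26 = 0 -> A
  O (position 14) -> position (14-11) mod 26 = 3 -> D
  O (position 14) -> position (14-11) mod 26 = 3 -> D
  T (position 19) -> position (19-11) mod 26 = 8 -> I
  Y (position 24) -> position (24-11) mod 26 = 13 -> N
  R (position 17) -> position (17-11) mod 26 = 6 -> G
Decrypted message: PADDING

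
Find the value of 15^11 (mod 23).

Step 1: Compute 15^11 mod 23 step by step, reducing modulo 23 at each step.
  15^1 mod 23 = 15
  15^2 mod 23 = (15 * 15) mod 23 = 18
  15^3 mod 23 = (18 * 15) mod 23 = 17
  15^4 mod 23 = (17 * 15) mod 23 = 2
  15^5 mod 23 = (2 * 15) mod 23 = 7
  15^6 mod 23 = (7 * 15) mod 23 = 13
  15^7 mod 23 = (13 * 15) mod 23 = 11
  15^8 mod 23 = (11 * 15) mod 23 = 4
  15^9 mod 23 = (4 * 15) mod 23 = 14
  15^10 mod 23 = (14 * 15) mod 23 = 3
  15^11 mod 23 = (3 * 15) mod 23 = 22
Step 2: Result = 22.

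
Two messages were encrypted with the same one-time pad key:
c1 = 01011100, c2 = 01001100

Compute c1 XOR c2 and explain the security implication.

Step 1: c1 XOR c2 = (m1 XOR k) XOR (m2 XOR k).
Step 2: By XOR associativity/commutativity: = m1 XOR m2 XOR k XOR k = m1 XOR m2.
Step 3: 01011100 XOR 01001100 = 00010000 = 16.
Step 4: The key cancels out! An attacker learns m1 XOR m2 = 16, revealing the relationship between plaintexts.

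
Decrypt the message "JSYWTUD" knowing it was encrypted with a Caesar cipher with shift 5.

Step 1: Reverse the shift by subtracting 5 from each letter position.
  J (position 9) -> position (9-5) mod 26 = 4 -> E
  S (position 18) -> position (18-5) mod 26 = 13 -> N
  Y (position 24) -> position (24-5) mod 26 = 19 -> T
  W (position 22) -> position (22-5) mod 26 = 17 -> R
  T (position 19) -> position (19-5) mod 26 = 14 -> O
  U (position 20) -> position (20-5) mod 26 = 15 -> P
  D (position 3) -> position (3-5) mod 26 = 24 -> Y
Decrypted message: ENTROPY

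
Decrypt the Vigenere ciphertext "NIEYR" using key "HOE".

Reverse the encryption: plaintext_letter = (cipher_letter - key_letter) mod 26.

Step 1: Extend key: HOEHO
Step 2: Decrypt each letter (c - k) mod 26:
  N(13) - H(7) = (13-7) mod 26 = 6 = G
  I(8) - O(14) = (8-14) mod 26 = 20 = U
  E(4) - E(4) = (4-4) mod 26 = 0 = A
  Y(24) - H(7) = (24-7) mod 26 = 17 = R
  R(17) - O(14) = (17-14) mod 26 = 3 = D
Plaintext: GUARD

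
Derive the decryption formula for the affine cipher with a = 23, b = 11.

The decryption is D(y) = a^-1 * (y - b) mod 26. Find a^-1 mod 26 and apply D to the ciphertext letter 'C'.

Step 1: Find a^-1, the modular inverse of 23 mod 26.
Step 2: We need 23 * a^-1 = 1 (mod 26).
Step 3: 23 * 17 = 391 = 15 * 26 + 1, so a^-1 = 17.
Step 4: D(y) = 17(y - 11) mod 26.
Step 5: Apply to 'C' (y = 2): D(2) = 17 * (2 - 11) mod 26 = 17 * -9 mod 26 = 3 -> 'D'.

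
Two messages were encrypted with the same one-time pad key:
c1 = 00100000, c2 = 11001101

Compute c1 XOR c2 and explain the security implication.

Step 1: c1 XOR c2 = (m1 XOR k) XOR (m2 XOR k).
Step 2: By XOR associativity/commutativity: = m1 XOR m2 XOR k XOR k = m1 XOR m2.
Step 3: 00100000 XOR 11001101 = 11101101 = 237.
Step 4: The key cancels out! An attacker learns m1 XOR m2 = 237, revealing the relationship between plaintexts.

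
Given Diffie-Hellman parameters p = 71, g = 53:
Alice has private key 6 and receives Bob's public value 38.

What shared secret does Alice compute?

Step 1: s = B^a mod p = 38^6 mod 71.
  38^1 mod 71 = 38
  38^2 mod 71 = (38 * 38) mod 71 = 24
  38^3 mod 71 = (24 * 38) mod 71 = 60
  38^4 mod 71 = (60 * 38) mod 71 = 8
  38^5 mod 71 = (8 * 38) mod 71 = 20
  38^6 mod 71 = (20 * 38) mod 71 = 50
Result: shared secret = 50.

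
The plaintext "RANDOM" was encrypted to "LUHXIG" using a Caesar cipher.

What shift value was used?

Step 1: Compare first letters: R (position 17) -> L (position 11).
Step 2: Shift = (11 - 17) mod 26 = 20.
The shift value is 20.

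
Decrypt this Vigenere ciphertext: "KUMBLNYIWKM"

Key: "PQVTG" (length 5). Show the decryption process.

Step 1: Key 'PQVTG' has length 5. Extended key: PQVTGPQVTGP
Step 2: Decrypt each position:
  K(10) - P(15) = 21 = V
  U(20) - Q(16) = 4 = E
  M(12) - V(21) = 17 = R
  B(1) - T(19) = 8 = I
  L(11) - G(6) = 5 = F
  N(13) - P(15) = 24 = Y
  Y(24) - Q(16) = 8 = I
  I(8) - V(21) = 13 = N
  W(22) - T(19) = 3 = D
  K(10) - G(6) = 4 = E
  M(12) - P(15) = 23 = X
Plaintext: VERIFYINDEX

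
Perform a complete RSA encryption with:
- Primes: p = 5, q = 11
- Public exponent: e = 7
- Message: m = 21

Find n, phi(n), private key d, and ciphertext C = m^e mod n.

Step 1: n = 5 * 11 = 55.
Step 2: phi(n) = (5-1)(11-1) = 4 * 10 = 40.
Step 3: Find d = 7^(-1) mod 40 = 23.
  Verify: 7 * 23 = 161 = 1 (mod 40).
Step 4: C = 21^7 mod 55 = 21.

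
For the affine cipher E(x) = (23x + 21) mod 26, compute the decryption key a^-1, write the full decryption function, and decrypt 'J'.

Step 1: Find a^-1, the modular inverse of 23 mod 26.
Step 2: We need 23 * a^-1 = 1 (mod 26).
Step 3: 23 * 17 = 391 = 15 * 26 + 1, so a^-1 = 17.
Step 4: D(y) = 17(y - 21) mod 26.
Step 5: Apply to 'J' (y = 9): D(9) = 17 * (9 - 21) mod 26 = 17 * -12 mod 26 = 4 -> 'E'.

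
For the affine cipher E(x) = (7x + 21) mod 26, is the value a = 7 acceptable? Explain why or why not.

Step 1: Compute gcd(7, 26).
Step 2: gcd(7, 26) = 1.
Since gcd = 1, 7 is coprime with 26, so it is a valid key.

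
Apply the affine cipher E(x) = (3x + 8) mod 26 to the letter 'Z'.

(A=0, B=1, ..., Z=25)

Step 1: Convert 'Z' to number: x = 25.
Step 2: E(25) = (3 * 25 + 8) mod 26 = 83 mod 26 = 5.
Step 3: Convert 5 back to letter: F.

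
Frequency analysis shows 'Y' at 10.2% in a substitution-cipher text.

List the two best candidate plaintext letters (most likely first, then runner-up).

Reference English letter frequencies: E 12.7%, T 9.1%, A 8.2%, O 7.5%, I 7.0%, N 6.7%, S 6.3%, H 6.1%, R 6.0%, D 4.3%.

Step 1: Observed frequency of 'Y' is 10.2%.
Step 2: Compute distances to each reference frequency and sort:
  T (9.1%): difference = 1.1% <-- BEST
  A (8.2%): difference = 2.0% <-- RUNNER-UP
  E (12.7%): difference = 2.5%
  O (7.5%): difference = 2.7%
  I (7.0%): difference = 3.2%
Step 3: Most likely is 'T' (9.1%, diff 1.1%); second most likely is 'A' (8.2%, diff 2.0%).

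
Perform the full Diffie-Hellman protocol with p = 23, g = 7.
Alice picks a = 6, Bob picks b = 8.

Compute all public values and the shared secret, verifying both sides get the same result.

Step 1: A = g^a mod p = 7^6 mod 23 = 4.
Step 2: B = g^b mod p = 7^8 mod 23 = 12.
Step 3: Alice computes s = B^a mod p = 12^6 mod 23 = 9.
Step 4: Bob computes s = A^b mod p = 4^8 mod 23 = 9.
Both sides agree: shared secret = 9.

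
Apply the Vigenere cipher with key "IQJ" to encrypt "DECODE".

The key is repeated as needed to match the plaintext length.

Step 1: Repeat key to match plaintext length:
  Plaintext: DECODE
  Key:       IQJIQJ
Step 2: Encrypt each letter:
  D(3) + I(8) = (3+8) mod 26 = 11 = L
  E(4) + Q(16) = (4+16) mod 26 = 20 = U
  C(2) + J(9) = (2+9) mod 26 = 11 = L
  O(14) + I(8) = (14+8) mod 26 = 22 = W
  D(3) + Q(16) = (3+16) mod 26 = 19 = T
  E(4) + J(9) = (4+9) mod 26 = 13 = N
Ciphertext: LULWTN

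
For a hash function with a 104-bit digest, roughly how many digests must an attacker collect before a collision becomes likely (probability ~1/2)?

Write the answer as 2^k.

Step 1: The birthday paradox gives collision probability ~50% after sqrt(2^n) = 2^(n/2) hashes.
Step 2: For 104-bit output: 2^(104/2) = 2^52.
Step 3: Approximately 2^52 hash computations needed.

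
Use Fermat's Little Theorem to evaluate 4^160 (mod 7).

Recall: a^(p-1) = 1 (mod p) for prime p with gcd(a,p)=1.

Step 1: Since 7 is prime, by Fermat's Little Theorem: 4^6 = 1 (mod 7).
Step 2: Reduce exponent: 160 mod 6 = 4.
Step 3: So 4^160 = 4^4 (mod 7).
Step 4: 4^4 mod 7 = 4.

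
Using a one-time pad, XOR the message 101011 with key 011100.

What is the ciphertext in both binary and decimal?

Step 1: Write out the XOR operation bit by bit:
  Message: 101011
  Key:     011100
  XOR:     110111
Step 2: Convert to decimal: 110111 = 55.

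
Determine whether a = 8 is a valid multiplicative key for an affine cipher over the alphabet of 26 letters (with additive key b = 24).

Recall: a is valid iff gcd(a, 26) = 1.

Step 1: Compute gcd(8, 26).
Step 2: gcd(8, 26) = 2.
Since gcd = 2 != 1, 8 shares a common factor with 26, so it cannot be used.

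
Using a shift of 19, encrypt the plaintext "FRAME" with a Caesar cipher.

Step 1: For each letter, shift forward by 19 positions (mod 26).
  F (position 5) -> position (5+19) mod 26 = 24 -> Y
  R (position 17) -> position (17+19) mod 26 = 10 -> K
  A (position 0) -> position (0+19) mod 26 = 19 -> T
  M (position 12) -> position (12+19) mod 26 = 5 -> F
  E (position 4) -> position (4+19) mod 26 = 23 -> X
Result: YKTFX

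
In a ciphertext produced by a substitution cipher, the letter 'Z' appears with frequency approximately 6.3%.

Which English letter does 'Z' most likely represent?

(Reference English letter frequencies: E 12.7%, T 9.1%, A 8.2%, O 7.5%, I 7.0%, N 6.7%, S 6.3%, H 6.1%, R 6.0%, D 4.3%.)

Step 1: The observed frequency is 6.3%.
Step 2: Compare with English frequencies:
  E: 12.7% (difference: 6.4%)
  T: 9.1% (difference: 2.8%)
  A: 8.2% (difference: 1.9%)
  O: 7.5% (difference: 1.2%)
  I: 7.0% (difference: 0.7%)
  N: 6.7% (difference: 0.4%)
  S: 6.3% (difference: 0.0%) <-- closest
  H: 6.1% (difference: 0.2%)
  R: 6.0% (difference: 0.3%)
  D: 4.3% (difference: 2.0%)
Step 3: 'Z' most likely represents 'S' (frequency 6.3%).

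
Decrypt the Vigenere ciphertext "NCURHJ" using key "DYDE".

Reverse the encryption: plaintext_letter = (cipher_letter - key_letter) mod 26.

Step 1: Extend key: DYDEDY
Step 2: Decrypt each letter (c - k) mod 26:
  N(13) - D(3) = (13-3) mod 26 = 10 = K
  C(2) - Y(24) = (2-24) mod 26 = 4 = E
  U(20) - D(3) = (20-3) mod 26 = 17 = R
  R(17) - E(4) = (17-4) mod 26 = 13 = N
  H(7) - D(3) = (7-3) mod 26 = 4 = E
  J(9) - Y(24) = (9-24) mod 26 = 11 = L
Plaintext: KERNEL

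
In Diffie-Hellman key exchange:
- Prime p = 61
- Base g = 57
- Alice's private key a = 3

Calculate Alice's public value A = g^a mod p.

Step 1: A = g^a mod p = 57^3 mod 61.
  57^1 mod 61 = 57
  57^2 mod 61 = (57 * 57) mod 61 = 16
  57^3 mod 61 = (16 * 57) mod 61 = 58
Result: A = 58.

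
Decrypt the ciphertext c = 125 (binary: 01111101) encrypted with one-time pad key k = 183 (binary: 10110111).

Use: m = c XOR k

Step 1: XOR ciphertext with key:
  Ciphertext: 01111101
  Key:        10110111
  XOR:        11001010
Step 2: Plaintext = 11001010 = 202 in decimal.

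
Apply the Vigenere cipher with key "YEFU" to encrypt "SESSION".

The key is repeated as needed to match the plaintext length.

Step 1: Repeat key to match plaintext length:
  Plaintext: SESSION
  Key:       YEFUYEF
Step 2: Encrypt each letter:
  S(18) + Y(24) = (18+24) mod 26 = 16 = Q
  E(4) + E(4) = (4+4) mod 26 = 8 = I
  S(18) + F(5) = (18+5) mod 26 = 23 = X
  S(18) + U(20) = (18+20) mod 26 = 12 = M
  I(8) + Y(24) = (8+24) mod 26 = 6 = G
  O(14) + E(4) = (14+4) mod 26 = 18 = S
  N(13) + F(5) = (13+5) mod 26 = 18 = S
Ciphertext: QIXMGSS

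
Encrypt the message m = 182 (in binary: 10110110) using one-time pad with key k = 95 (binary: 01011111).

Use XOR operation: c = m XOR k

Step 1: Write out the XOR operation bit by bit:
  Message: 10110110
  Key:     01011111
  XOR:     11101001
Step 2: Convert to decimal: 11101001 = 233.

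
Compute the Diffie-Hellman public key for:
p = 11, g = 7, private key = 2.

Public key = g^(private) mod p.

Step 1: A = g^a mod p = 7^2 mod 11.
  7^1 mod 11 = 7
  7^2 mod 11 = (7 * 7) mod 11 = 5
Result: A = 5.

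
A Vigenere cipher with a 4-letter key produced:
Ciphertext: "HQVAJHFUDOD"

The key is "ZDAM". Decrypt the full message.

Step 1: Key 'ZDAM' has length 4. Extended key: ZDAMZDAMZDA
Step 2: Decrypt each position:
  H(7) - Z(25) = 8 = I
  Q(16) - D(3) = 13 = N
  V(21) - A(0) = 21 = V
  A(0) - M(12) = 14 = O
  J(9) - Z(25) = 10 = K
  H(7) - D(3) = 4 = E
  F(5) - A(0) = 5 = F
  U(20) - M(12) = 8 = I
  D(3) - Z(25) = 4 = E
  O(14) - D(3) = 11 = L
  D(3) - A(0) = 3 = D
Plaintext: INVOKEFIELD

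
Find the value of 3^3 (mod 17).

Step 1: Compute 3^3 mod 17 step by step, reducing modulo 17 at each step.
  3^1 mod 17 = 3
  3^2 mod 17 = (3 * 3) mod 17 = 9
  3^3 mod 17 = (9 * 3) mod 17 = 10
Step 2: Result = 10.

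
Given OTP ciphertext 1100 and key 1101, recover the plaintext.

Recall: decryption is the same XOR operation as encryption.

Step 1: XOR ciphertext with key:
  Ciphertext: 1100
  Key:        1101
  XOR:        0001
Step 2: Plaintext = 0001 = 1 in decimal.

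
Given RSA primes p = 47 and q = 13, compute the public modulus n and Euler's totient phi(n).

Step 1: n = p * q = 47 * 13 = 611.
Step 2: phi(n) = (p-1)(q-1) = 46 * 12 = 552.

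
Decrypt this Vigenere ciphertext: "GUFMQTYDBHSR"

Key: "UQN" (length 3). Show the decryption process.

Step 1: Key 'UQN' has length 3. Extended key: UQNUQNUQNUQN
Step 2: Decrypt each position:
  G(6) - U(20) = 12 = M
  U(20) - Q(16) = 4 = E
  F(5) - N(13) = 18 = S
  M(12) - U(20) = 18 = S
  Q(16) - Q(16) = 0 = A
  T(19) - N(13) = 6 = G
  Y(24) - U(20) = 4 = E
  D(3) - Q(16) = 13 = N
  B(1) - N(13) = 14 = O
  H(7) - U(20) = 13 = N
  S(18) - Q(16) = 2 = C
  R(17) - N(13) = 4 = E
Plaintext: MESSAGENONCE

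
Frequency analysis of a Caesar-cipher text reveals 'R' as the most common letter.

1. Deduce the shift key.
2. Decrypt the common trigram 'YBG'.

Step 1: In English, 'E' is the most frequent letter (12.7%).
Step 2: The most frequent ciphertext letter is 'R' (position 17).
Step 3: Shift = (17 - 4) mod 26 = 13.
Step 4: Decrypt 'YBG' by shifting back 13:
  Y -> L
  B -> O
  G -> T
Step 5: 'YBG' decrypts to 'LOT'.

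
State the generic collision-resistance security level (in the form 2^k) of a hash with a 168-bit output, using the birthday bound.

Step 1: The birthday paradox gives collision probability ~50% after sqrt(2^n) = 2^(n/2) hashes.
Step 2: For 168-bit output: 2^(168/2) = 2^84.
Step 3: Approximately 2^84 hash computations needed.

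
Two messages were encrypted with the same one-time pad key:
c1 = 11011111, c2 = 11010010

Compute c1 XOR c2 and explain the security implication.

Step 1: c1 XOR c2 = (m1 XOR k) XOR (m2 XOR k).
Step 2: By XOR associativity/commutativity: = m1 XOR m2 XOR k XOR k = m1 XOR m2.
Step 3: 11011111 XOR 11010010 = 00001101 = 13.
Step 4: The key cancels out! An attacker learns m1 XOR m2 = 13, revealing the relationship between plaintexts.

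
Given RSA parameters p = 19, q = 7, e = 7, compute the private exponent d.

Step 1: n = 19 * 7 = 133.
Step 2: phi(n) = 18 * 6 = 108.
Step 3: Find d such that 7 * d = 1 (mod 108).
Step 4: d = 7^(-1) mod 108 = 31.
Verification: 7 * 31 = 217 = 2 * 108 + 1.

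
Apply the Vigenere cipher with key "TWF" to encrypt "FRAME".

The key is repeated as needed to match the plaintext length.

Step 1: Repeat key to match plaintext length:
  Plaintext: FRAME
  Key:       TWFTW
Step 2: Encrypt each letter:
  F(5) + T(19) = (5+19) mod 26 = 24 = Y
  R(17) + W(22) = (17+22) mod 26 = 13 = N
  A(0) + F(5) = (0+5) mod 26 = 5 = F
  M(12) + T(19) = (12+19) mod 26 = 5 = F
  E(4) + W(22) = (4+22) mod 26 = 0 = A
Ciphertext: YNFFA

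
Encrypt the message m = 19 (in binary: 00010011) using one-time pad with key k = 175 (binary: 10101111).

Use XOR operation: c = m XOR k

Step 1: Write out the XOR operation bit by bit:
  Message: 00010011
  Key:     10101111
  XOR:     10111100
Step 2: Convert to decimal: 10111100 = 188.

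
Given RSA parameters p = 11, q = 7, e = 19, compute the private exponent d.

Step 1: n = 11 * 7 = 77.
Step 2: phi(n) = 10 * 6 = 60.
Step 3: Find d such that 19 * d = 1 (mod 60).
Step 4: d = 19^(-1) mod 60 = 19.
Verification: 19 * 19 = 361 = 6 * 60 + 1.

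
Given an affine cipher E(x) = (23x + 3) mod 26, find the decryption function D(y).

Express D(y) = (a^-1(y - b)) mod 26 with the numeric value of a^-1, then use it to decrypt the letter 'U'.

Step 1: Find a^-1, the modular inverse of 23 mod 26.
Step 2: We need 23 * a^-1 = 1 (mod 26).
Step 3: 23 * 17 = 391 = 15 * 26 + 1, so a^-1 = 17.
Step 4: D(y) = 17(y - 3) mod 26.
Step 5: Apply to 'U' (y = 20): D(20) = 17 * (20 - 3) mod 26 = 17 * 17 mod 26 = 3 -> 'D'.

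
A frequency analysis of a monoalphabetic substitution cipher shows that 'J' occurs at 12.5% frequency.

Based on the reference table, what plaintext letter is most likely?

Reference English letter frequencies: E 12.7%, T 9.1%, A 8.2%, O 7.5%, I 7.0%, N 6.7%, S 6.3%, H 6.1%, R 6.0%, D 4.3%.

Step 1: The observed frequency is 12.5%.
Step 2: Compare with English frequencies:
  E: 12.7% (difference: 0.2%) <-- closest
  T: 9.1% (difference: 3.4%)
  A: 8.2% (difference: 4.3%)
  O: 7.5% (difference: 5.0%)
  I: 7.0% (difference: 5.5%)
  N: 6.7% (difference: 5.8%)
  S: 6.3% (difference: 6.2%)
  H: 6.1% (difference: 6.4%)
  R: 6.0% (difference: 6.5%)
  D: 4.3% (difference: 8.2%)
Step 3: 'J' most likely represents 'E' (frequency 12.7%).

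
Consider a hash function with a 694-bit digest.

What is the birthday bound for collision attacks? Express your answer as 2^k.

Step 1: The birthday paradox gives collision probability ~50% after sqrt(2^n) = 2^(n/2) hashes.
Step 2: For 694-bit output: 2^(694/2) = 2^347.
Step 3: Approximately 2^347 hash computations needed.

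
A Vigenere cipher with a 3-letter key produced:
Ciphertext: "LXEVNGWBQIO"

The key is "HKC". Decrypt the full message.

Step 1: Key 'HKC' has length 3. Extended key: HKCHKCHKCHK
Step 2: Decrypt each position:
  L(11) - H(7) = 4 = E
  X(23) - K(10) = 13 = N
  E(4) - C(2) = 2 = C
  V(21) - H(7) = 14 = O
  N(13) - K(10) = 3 = D
  G(6) - C(2) = 4 = E
  W(22) - H(7) = 15 = P
  B(1) - K(10) = 17 = R
  Q(16) - C(2) = 14 = O
  I(8) - H(7) = 1 = B
  O(14) - K(10) = 4 = E
Plaintext: ENCODEPROBE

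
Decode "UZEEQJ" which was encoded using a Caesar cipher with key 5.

Step 1: Reverse the shift by subtracting 5 from each letter position.
  U (position 20) -> position (20-5) mod 26 = 15 -> P
  Z (position 25) -> position (25-5) mod 26 = 20 -> U
  E (position 4) -> position (4-5) mod 26 = 25 -> Z
  E (position 4) -> position (4-5) mod 26 = 25 -> Z
  Q (position 16) -> position (16-5) mod 26 = 11 -> L
  J (position 9) -> position (9-5) mod 26 = 4 -> E
Decrypted message: PUZZLE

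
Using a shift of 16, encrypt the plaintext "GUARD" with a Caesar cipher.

Step 1: For each letter, shift forward by 16 positions (mod 26).
  G (position 6) -> position (6+16) mod 26 = 22 -> W
  U (position 20) -> position (20+16) mod 26 = 10 -> K
  A (position 0) -> position (0+16) mod 26 = 16 -> Q
  R (position 17) -> position (17+16) mod 26 = 7 -> H
  D (position 3) -> position (3+16) mod 26 = 19 -> T
Result: WKQHT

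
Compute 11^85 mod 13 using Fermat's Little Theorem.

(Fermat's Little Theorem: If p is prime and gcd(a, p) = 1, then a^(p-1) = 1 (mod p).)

Step 1: Since 13 is prime, by Fermat's Little Theorem: 11^12 = 1 (mod 13).
Step 2: Reduce exponent: 85 mod 12 = 1.
Step 3: So 11^85 = 11^1 (mod 13).
Step 4: 11^1 mod 13 = 11.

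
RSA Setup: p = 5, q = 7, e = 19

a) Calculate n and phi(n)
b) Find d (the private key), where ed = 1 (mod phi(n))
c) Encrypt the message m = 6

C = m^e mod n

Step 1: n = 5 * 7 = 35.
Step 2: phi(n) = (5-1)(7-1) = 4 * 6 = 24.
Step 3: Find d = 19^(-1) mod 24 = 19.
  Verify: 19 * 19 = 361 = 1 (mod 24).
Step 4: C = 6^19 mod 35 = 6.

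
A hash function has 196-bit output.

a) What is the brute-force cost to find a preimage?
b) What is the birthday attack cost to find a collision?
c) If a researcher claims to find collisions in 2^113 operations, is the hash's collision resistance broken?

Step 1: Preimage resistance requires brute-force of 2^196 operations.
Step 2: Collision resistance (birthday bound) = 2^(196/2) = 2^98.
Step 3: The claimed attack costs 2^113 operations.
Step 4: Since 2^113 >= 2^98, the claimed attack is no faster than the generic birthday attack, so this does not break collision resistance.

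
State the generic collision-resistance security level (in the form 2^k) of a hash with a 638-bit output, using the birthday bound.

Step 1: The birthday paradox gives collision probability ~50% after sqrt(2^n) = 2^(n/2) hashes.
Step 2: For 638-bit output: 2^(638/2) = 2^319.
Step 3: Approximately 2^319 hash computations needed.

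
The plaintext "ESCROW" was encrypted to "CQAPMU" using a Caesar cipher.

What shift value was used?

Step 1: Compare first letters: E (position 4) -> C (position 2).
Step 2: Shift = (2 - 4) mod 26 = 24.
The shift value is 24.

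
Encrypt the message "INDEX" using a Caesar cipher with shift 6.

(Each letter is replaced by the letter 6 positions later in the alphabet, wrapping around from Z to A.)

Step 1: For each letter, shift forward by 6 positions (mod 26).
  I (position 8) -> position (8+6) mod 26 = 14 -> O
  N (position 13) -> position (13+6) mod 26 = 19 -> T
  D (position 3) -> position (3+6) mod 26 = 9 -> J
  E (position 4) -> position (4+6) mod 26 = 10 -> K
  X (position 23) -> position (23+6) mod 26 = 3 -> D
Result: OTJKD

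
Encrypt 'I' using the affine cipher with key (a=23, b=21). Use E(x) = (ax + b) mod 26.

Step 1: Convert 'I' to number: x = 8.
Step 2: E(8) = (23 * 8 + 21) mod 26 = 205 mod 26 = 23.
Step 3: Convert 23 back to letter: X.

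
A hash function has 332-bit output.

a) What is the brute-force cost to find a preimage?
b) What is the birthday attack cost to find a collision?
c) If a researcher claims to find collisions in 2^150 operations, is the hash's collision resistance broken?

Step 1: Preimage resistance requires brute-force of 2^332 operations.
Step 2: Collision resistance (birthday bound) = 2^(332/2) = 2^166.
Step 3: The claimed attack costs 2^150 operations.
Step 4: Since 2^150 < 2^166, the claimed attack beats the generic birthday bound, so collision resistance is broken.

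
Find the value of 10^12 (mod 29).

Step 1: Compute 10^12 mod 29 step by step, reducing modulo 29 at each step.
  10^1 mod 29 = 10
  10^2 mod 29 = (10 * 10) mod 29 = 13
  10^3 mod 29 = (13 * 10) mod 29 = 14
  10^4 mod 29 = (14 * 10) mod 29 = 24
  10^5 mod 29 = (24 * 10) mod 29 = 8
  10^6 mod 29 = (8 * 10) mod 29 = 22
  10^7 mod 29 = (22 * 10) mod 29 = 17
  10^8 mod 29 = (17 * 10) mod 29 = 25
  10^9 mod 29 = (25 * 10) mod 29 = 18
  10^10 mod 29 = (18 * 10) mod 29 = 6
  10^11 mod 29 = (6 * 10) mod 29 = 2
  10^12 mod 29 = (2 * 10) mod 29 = 20
Step 2: Result = 20.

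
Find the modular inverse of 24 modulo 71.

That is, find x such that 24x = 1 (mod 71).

Step 1: We need x such that 24 * x = 1 (mod 71).
Step 2: Using the extended Euclidean algorithm or trial:
  24 * 3 = 72 = 1 * 71 + 1.
Step 3: Since 72 mod 71 = 1, the inverse is x = 3.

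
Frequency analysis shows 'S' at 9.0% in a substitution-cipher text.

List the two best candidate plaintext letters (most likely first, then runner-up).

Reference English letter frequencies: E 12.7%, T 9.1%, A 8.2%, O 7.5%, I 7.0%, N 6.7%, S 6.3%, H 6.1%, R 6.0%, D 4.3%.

Step 1: Observed frequency of 'S' is 9.0%.
Step 2: Compute distances to each reference frequency and sort:
  T (9.1%): difference = 0.1% <-- BEST
  A (8.2%): difference = 0.8% <-- RUNNER-UP
  O (7.5%): difference = 1.5%
  I (7.0%): difference = 2.0%
  N (6.7%): difference = 2.3%
Step 3: Most likely is 'T' (9.1%, diff 0.1%); second most likely is 'A' (8.2%, diff 0.8%).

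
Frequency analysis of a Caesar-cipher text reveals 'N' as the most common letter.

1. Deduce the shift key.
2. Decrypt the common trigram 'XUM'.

Step 1: In English, 'E' is the most frequent letter (12.7%).
Step 2: The most frequent ciphertext letter is 'N' (position 13).
Step 3: Shift = (13 - 4) mod 26 = 9.
Step 4: Decrypt 'XUM' by shifting back 9:
  X -> O
  U -> L
  M -> D
Step 5: 'XUM' decrypts to 'OLD'.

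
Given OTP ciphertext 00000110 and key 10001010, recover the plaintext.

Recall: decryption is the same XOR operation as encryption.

Step 1: XOR ciphertext with key:
  Ciphertext: 00000110
  Key:        10001010
  XOR:        10001100
Step 2: Plaintext = 10001100 = 140 in decimal.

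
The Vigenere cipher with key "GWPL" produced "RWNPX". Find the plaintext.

Step 1: Extend key: GWPLG
Step 2: Decrypt each letter (c - k) mod 26:
  R(17) - G(6) = (17-6) mod 26 = 11 = L
  W(22) - W(22) = (22-22) mod 26 = 0 = A
  N(13) - P(15) = (13-15) mod 26 = 24 = Y
  P(15) - L(11) = (15-11) mod 26 = 4 = E
  X(23) - G(6) = (23-6) mod 26 = 17 = R
Plaintext: LAYER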